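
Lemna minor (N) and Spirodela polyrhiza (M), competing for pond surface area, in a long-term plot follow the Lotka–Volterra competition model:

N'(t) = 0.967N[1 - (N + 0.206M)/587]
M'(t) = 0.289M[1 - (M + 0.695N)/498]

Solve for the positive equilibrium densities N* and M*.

N* ≈ 565, M* ≈ 105

Setting both brackets to zero gives the nullclines N + 0.206M = 587 and 0.695N + M = 498.
Substituting M = 498 - 0.695N into the first: N(1 - 0.206·0.695) = 587 - 0.206·498.
So N* = 484/0.857 = 565, and then M* = 498 - 0.695·565 = 105.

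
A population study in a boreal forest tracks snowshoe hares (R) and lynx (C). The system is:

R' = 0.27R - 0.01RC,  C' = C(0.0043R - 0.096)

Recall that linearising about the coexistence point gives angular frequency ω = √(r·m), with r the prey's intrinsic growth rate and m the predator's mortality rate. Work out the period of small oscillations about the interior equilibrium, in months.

Here r = 0.27 and m = 0.096, so r·m = 0.0259.
ω = √0.0259 = 0.161 per month, hence T = 2π/ω ≈ 39 months.

T ≈ 39 months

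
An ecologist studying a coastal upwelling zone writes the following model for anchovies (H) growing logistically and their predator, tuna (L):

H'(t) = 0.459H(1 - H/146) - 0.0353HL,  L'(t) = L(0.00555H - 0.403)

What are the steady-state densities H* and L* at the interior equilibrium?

H* ≈ 72.6, L* ≈ 6.54

From dL/dt = 0 with L > 0: 0.00555H* = 0.403, so H* = 72.6.
Substitute into dH/dt = 0: 0.459(1 - 72.6/146) = 0.0353L*.
The bracket is 0.503, giving L* = 0.231/0.0353 = 6.54.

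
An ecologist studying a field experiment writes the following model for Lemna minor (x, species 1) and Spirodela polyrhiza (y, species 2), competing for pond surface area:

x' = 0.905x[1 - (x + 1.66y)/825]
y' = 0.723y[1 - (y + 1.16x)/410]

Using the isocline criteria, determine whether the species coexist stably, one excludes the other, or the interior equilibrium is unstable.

Compare the nullcline intercepts: K1/α12 = 825/1.66 = 497 > K2 = 410; K2/α21 = 410/1.16 = 353 < K1 = 825.
Since the inequalities point opposite ways, species 1 can invade but species 2 cannot.

species 1 excludes species 2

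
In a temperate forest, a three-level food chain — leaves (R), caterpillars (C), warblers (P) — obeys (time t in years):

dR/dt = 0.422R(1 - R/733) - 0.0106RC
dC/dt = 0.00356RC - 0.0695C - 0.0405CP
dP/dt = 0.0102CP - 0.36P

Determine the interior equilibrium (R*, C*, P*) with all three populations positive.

R* ≈ 83.2, C* ≈ 35.3, P* ≈ 5.59

From dP/dt = 0: 0.0102C* = 0.36, so C* = 35.3.
From dR/dt = 0: 0.422(1 - R*/733) = 0.0106·35.3, giving R* = 733·(1 - 0.887) = 83.2.
From dC/dt = 0: 0.00356·83.2 - 0.0695 = 0.0405P*, so P* = 0.227/0.0405 = 5.59.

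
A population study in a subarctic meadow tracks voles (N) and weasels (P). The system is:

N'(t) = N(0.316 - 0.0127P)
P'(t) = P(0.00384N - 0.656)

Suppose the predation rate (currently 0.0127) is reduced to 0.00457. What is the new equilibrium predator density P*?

P* ≈ 69.1

At the interior fixed point, setting dN/dt = 0 with N > 0 fixes P* = (prey growth rate)/(NP coefficient) — independent of the other coefficients.
With the change, P* = 0.316/0.00457 = 69.1; it rises from 24.9.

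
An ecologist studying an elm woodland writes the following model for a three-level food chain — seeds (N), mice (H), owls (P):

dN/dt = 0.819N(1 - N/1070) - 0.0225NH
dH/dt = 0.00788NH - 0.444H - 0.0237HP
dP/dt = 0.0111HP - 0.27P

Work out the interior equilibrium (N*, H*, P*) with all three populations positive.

N* ≈ 355, H* ≈ 24.3, P* ≈ 99.3

From dP/dt = 0: 0.0111H* = 0.27, so H* = 24.3.
From dN/dt = 0: 0.819(1 - N*/1070) = 0.0225·24.3, giving N* = 1070·(1 - 0.668) = 355.
From dH/dt = 0: 0.00788·355 - 0.444 = 0.0237P*, so P* = 2.35/0.0237 = 99.3.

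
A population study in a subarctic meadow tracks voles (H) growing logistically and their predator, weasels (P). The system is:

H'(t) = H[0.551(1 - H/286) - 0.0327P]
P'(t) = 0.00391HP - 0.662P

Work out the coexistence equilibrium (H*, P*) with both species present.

From dP/dt = 0 with P > 0: 0.00391H* = 0.662, so H* = 169.
Substitute into dH/dt = 0: 0.551(1 - 169/286) = 0.0327P*.
The bracket is 0.408, giving P* = 0.225/0.0327 = 6.88.

H* ≈ 169, P* ≈ 6.88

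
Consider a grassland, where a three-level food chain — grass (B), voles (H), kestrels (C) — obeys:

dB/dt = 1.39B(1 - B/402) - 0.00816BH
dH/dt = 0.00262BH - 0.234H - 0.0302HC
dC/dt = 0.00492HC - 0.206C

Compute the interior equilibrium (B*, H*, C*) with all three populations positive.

From dC/dt = 0: 0.00492H* = 0.206, so H* = 41.9.
From dB/dt = 0: 1.39(1 - B*/402) = 0.00816·41.9, giving B* = 402·(1 - 0.246) = 303.
From dH/dt = 0: 0.00262·303 - 0.234 = 0.0302C*, so C* = 0.56/0.0302 = 18.6.

B* ≈ 303, H* ≈ 41.9, C* ≈ 18.6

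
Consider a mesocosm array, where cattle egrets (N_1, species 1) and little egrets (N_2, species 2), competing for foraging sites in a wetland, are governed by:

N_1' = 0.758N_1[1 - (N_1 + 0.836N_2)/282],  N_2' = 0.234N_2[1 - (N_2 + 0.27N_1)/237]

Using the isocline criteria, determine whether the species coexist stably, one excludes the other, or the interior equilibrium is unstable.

stable coexistence

Compare the nullcline intercepts: K1/α12 = 282/0.836 = 337 > K2 = 237; K2/α21 = 237/0.27 = 878 > K1 = 282.
Since both inequalities hold, each species can invade when rare, so the interior equilibrium is stable.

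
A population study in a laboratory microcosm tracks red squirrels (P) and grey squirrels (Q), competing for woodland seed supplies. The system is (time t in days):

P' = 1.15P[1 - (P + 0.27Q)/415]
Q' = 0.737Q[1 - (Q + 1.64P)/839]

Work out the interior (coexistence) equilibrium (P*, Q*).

Setting both brackets to zero gives the nullclines P + 0.27Q = 415 and 1.64P + Q = 839.
Substituting Q = 839 - 1.64P into the first: P(1 - 0.27·1.64) = 415 - 0.27·839.
So P* = 188/0.557 = 338, and then Q* = 839 - 1.64·338 = 284.

P* ≈ 338, Q* ≈ 284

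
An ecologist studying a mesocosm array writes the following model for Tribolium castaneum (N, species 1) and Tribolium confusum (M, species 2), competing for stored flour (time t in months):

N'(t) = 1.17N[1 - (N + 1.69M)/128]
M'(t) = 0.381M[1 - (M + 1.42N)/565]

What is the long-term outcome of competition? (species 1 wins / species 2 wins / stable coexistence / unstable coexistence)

Compare the nullcline intercepts: K1/α12 = 128/1.69 = 75.7 < K2 = 565; K2/α21 = 565/1.42 = 398 > K1 = 128.
Since the inequalities point opposite ways, species 2 can invade but species 1 cannot.

species 2 excludes species 1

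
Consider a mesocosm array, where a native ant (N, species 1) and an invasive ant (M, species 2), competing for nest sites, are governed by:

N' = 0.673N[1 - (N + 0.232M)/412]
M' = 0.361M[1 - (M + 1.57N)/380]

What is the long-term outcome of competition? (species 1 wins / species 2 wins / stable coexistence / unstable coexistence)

Compare the nullcline intercepts: K1/α12 = 412/0.232 = 1780 > K2 = 380; K2/α21 = 380/1.57 = 242 < K1 = 412.
Since the inequalities point opposite ways, species 1 can invade but species 2 cannot.

species 1 excludes species 2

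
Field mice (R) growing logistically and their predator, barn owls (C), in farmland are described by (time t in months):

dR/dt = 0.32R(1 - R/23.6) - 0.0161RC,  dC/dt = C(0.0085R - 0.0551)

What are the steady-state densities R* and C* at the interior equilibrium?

R* ≈ 6.48, C* ≈ 14.4

From dC/dt = 0 with C > 0: 0.0085R* = 0.0551, so R* = 6.48.
Substitute into dR/dt = 0: 0.32(1 - 6.48/23.6) = 0.0161C*.
The bracket is 0.725, giving C* = 0.232/0.0161 = 14.4.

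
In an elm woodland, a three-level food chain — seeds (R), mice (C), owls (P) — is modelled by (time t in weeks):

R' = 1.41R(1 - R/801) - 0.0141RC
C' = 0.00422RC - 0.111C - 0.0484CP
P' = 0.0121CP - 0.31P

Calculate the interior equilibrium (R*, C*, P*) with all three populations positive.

From dP/dt = 0: 0.0121C* = 0.31, so C* = 25.6.
From dR/dt = 0: 1.41(1 - R*/801) = 0.0141·25.6, giving R* = 801·(1 - 0.256) = 596.
From dC/dt = 0: 0.00422·596 - 0.111 = 0.0484P*, so P* = 2.4/0.0484 = 49.7.

R* ≈ 596, C* ≈ 25.6, P* ≈ 49.7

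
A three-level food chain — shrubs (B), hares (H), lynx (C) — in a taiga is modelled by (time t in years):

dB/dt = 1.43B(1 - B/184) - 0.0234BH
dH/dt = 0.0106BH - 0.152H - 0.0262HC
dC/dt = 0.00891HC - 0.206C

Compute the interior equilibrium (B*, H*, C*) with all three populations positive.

From dC/dt = 0: 0.00891H* = 0.206, so H* = 23.1.
From dB/dt = 0: 1.43(1 - B*/184) = 0.0234·23.1, giving B* = 184·(1 - 0.378) = 114.
From dH/dt = 0: 0.0106·114 - 0.152 = 0.0262C*, so C* = 1.06/0.0262 = 40.5.

B* ≈ 114, H* ≈ 23.1, C* ≈ 40.5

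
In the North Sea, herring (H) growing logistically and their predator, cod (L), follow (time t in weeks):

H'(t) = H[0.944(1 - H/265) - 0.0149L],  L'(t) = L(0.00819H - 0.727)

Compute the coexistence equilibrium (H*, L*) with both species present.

From dL/dt = 0 with L > 0: 0.00819H* = 0.727, so H* = 88.8.
Substitute into dH/dt = 0: 0.944(1 - 88.8/265) = 0.0149L*.
The bracket is 0.665, giving L* = 0.628/0.0149 = 42.1.

H* ≈ 88.8, L* ≈ 42.1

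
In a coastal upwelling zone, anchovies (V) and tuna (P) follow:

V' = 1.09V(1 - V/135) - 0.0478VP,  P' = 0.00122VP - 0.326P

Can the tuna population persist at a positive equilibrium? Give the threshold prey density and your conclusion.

The predator equation gives dP/dt > 0 only when V > 0.326/0.00122 = 267.
Without the predator, V → K = 135. Since 135 < 267, the predator cannot invade.

Threshold V = 267; K < 267, so no, the predator goes extinct.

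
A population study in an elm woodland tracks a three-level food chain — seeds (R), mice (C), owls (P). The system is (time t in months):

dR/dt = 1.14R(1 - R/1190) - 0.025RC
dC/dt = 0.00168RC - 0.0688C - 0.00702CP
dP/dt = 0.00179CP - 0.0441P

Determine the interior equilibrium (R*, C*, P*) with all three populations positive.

From dP/dt = 0: 0.00179C* = 0.0441, so C* = 24.6.
From dR/dt = 0: 1.14(1 - R*/1190) = 0.025·24.6, giving R* = 1190·(1 - 0.54) = 547.
From dC/dt = 0: 0.00168·547 - 0.0688 = 0.00702P*, so P* = 0.85/0.00702 = 121.

R* ≈ 547, C* ≈ 24.6, P* ≈ 121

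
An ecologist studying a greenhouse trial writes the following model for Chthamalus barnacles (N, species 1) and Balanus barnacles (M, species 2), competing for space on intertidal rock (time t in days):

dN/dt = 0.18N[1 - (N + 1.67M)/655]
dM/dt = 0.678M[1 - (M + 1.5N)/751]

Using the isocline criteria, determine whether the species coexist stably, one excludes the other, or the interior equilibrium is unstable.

Compare the nullcline intercepts: K1/α12 = 655/1.67 = 392 < K2 = 751; K2/α21 = 751/1.5 = 501 < K1 = 655.
Since both are reversed, neither can invade when rare; the interior point is a saddle.

unstable coexistence (outcome depends on initial conditions)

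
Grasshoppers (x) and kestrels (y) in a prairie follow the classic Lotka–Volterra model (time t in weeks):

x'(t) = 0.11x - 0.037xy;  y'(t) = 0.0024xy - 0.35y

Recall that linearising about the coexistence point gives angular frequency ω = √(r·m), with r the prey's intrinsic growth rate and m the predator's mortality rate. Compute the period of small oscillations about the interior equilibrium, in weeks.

T ≈ 32 weeks

Here r = 0.11 and m = 0.35, so r·m = 0.0385.
ω = √0.0385 = 0.196 per week, hence T = 2π/ω ≈ 32 weeks.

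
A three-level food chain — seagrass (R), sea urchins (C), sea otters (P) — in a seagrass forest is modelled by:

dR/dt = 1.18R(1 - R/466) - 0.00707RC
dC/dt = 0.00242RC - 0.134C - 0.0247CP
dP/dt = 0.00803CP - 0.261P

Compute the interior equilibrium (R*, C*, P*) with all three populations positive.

From dP/dt = 0: 0.00803C* = 0.261, so C* = 32.5.
From dR/dt = 0: 1.18(1 - R*/466) = 0.00707·32.5, giving R* = 466·(1 - 0.195) = 375.
From dC/dt = 0: 0.00242·375 - 0.134 = 0.0247P*, so P* = 0.774/0.0247 = 31.3.

R* ≈ 375, C* ≈ 32.5, P* ≈ 31.3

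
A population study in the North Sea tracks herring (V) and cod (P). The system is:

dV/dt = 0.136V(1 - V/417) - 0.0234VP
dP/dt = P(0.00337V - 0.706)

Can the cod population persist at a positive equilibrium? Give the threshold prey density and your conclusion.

The predator equation gives dP/dt > 0 only when V > 0.706/0.00337 = 209.
Without the predator, V → K = 417. Since 417 > 209, the predator can invade and persist.

Threshold V = 209; K > 209, so yes, the predator persists.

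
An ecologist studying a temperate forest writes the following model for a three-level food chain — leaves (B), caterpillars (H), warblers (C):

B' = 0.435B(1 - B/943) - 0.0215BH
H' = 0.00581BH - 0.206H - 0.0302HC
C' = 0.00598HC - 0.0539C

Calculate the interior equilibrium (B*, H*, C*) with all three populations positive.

From dC/dt = 0: 0.00598H* = 0.0539, so H* = 9.01.
From dB/dt = 0: 0.435(1 - B*/943) = 0.0215·9.01, giving B* = 943·(1 - 0.445) = 523.
From dH/dt = 0: 0.00581·523 - 0.206 = 0.0302C*, so C* = 2.83/0.0302 = 93.8.

B* ≈ 523, H* ≈ 9.01, C* ≈ 93.8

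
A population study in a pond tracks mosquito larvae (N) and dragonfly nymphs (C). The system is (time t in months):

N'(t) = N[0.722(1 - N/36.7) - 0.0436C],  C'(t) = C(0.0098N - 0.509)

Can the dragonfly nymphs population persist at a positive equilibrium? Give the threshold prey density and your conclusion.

Threshold N = 51.9; K < 51.9, so no, the predator goes extinct.

The predator equation gives dC/dt > 0 only when N > 0.509/0.0098 = 51.9.
Without the predator, N → K = 36.7. Since 36.7 < 51.9, the predator cannot invade.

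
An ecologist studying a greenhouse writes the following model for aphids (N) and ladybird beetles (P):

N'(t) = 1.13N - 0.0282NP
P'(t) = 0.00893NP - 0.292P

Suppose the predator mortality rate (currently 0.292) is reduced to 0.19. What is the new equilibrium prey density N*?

At the interior fixed point, setting dP/dt = 0 with P > 0 fixes N* = (predator death rate)/(NP coefficient) — independent of the other coefficients.
With the change, N* = 0.19/0.00893 = 21.3; it falls from 32.7.

N* ≈ 21.3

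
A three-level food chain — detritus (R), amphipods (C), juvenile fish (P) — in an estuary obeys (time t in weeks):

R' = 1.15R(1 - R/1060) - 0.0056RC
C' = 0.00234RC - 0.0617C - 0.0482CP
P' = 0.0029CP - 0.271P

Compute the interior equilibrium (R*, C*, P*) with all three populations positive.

R* ≈ 578, C* ≈ 93.4, P* ≈ 26.8

From dP/dt = 0: 0.0029C* = 0.271, so C* = 93.4.
From dR/dt = 0: 1.15(1 - R*/1060) = 0.0056·93.4, giving R* = 1060·(1 - 0.455) = 578.
From dC/dt = 0: 0.00234·578 - 0.0617 = 0.0482P*, so P* = 1.29/0.0482 = 26.8.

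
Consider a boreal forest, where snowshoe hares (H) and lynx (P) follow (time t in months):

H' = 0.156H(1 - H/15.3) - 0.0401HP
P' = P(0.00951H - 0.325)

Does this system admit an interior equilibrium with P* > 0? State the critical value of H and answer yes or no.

Threshold H = 34.2; K < 34.2, so no, the predator goes extinct.

The predator equation gives dP/dt > 0 only when H > 0.325/0.00951 = 34.2.
Without the predator, H → K = 15.3. Since 15.3 < 34.2, the predator cannot invade.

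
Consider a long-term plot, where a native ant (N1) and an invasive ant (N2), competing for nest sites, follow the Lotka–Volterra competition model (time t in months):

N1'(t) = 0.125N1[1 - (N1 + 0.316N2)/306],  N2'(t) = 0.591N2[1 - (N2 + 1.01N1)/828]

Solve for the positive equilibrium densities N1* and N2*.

N1* ≈ 65.1, N2* ≈ 762

Setting both brackets to zero gives the nullclines N1 + 0.316N2 = 306 and 1.01N1 + N2 = 828.
Substituting N2 = 828 - 1.01N1 into the first: N1(1 - 0.316·1.01) = 306 - 0.316·828.
So N1* = 44.4/0.681 = 65.1, and then N2* = 828 - 1.01·65.1 = 762.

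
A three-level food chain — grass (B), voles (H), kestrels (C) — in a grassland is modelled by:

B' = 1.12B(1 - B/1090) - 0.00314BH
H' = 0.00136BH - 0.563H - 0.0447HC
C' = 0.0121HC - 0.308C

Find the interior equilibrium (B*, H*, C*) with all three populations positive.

B* ≈ 1010, H* ≈ 25.5, C* ≈ 18.2

From dC/dt = 0: 0.0121H* = 0.308, so H* = 25.5.
From dB/dt = 0: 1.12(1 - B*/1090) = 0.00314·25.5, giving B* = 1090·(1 - 0.0714) = 1010.
From dH/dt = 0: 0.00136·1010 - 0.563 = 0.0447C*, so C* = 0.814/0.0447 = 18.2.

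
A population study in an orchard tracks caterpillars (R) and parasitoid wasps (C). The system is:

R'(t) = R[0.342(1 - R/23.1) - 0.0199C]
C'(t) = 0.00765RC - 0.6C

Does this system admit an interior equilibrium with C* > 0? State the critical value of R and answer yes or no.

Threshold R = 78.4; K < 78.4, so no, the predator goes extinct.

The predator equation gives dC/dt > 0 only when R > 0.6/0.00765 = 78.4.
Without the predator, R → K = 23.1. Since 23.1 < 78.4, the predator cannot invade.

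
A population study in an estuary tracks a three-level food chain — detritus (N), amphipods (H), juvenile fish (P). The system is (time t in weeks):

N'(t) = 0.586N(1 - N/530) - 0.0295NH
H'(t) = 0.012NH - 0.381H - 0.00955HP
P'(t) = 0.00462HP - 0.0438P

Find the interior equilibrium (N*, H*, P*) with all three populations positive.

From dP/dt = 0: 0.00462H* = 0.0438, so H* = 9.48.
From dN/dt = 0: 0.586(1 - N*/530) = 0.0295·9.48, giving N* = 530·(1 - 0.477) = 277.
From dH/dt = 0: 0.012·277 - 0.381 = 0.00955P*, so P* = 2.94/0.00955 = 308.

N* ≈ 277, H* ≈ 9.48, P* ≈ 308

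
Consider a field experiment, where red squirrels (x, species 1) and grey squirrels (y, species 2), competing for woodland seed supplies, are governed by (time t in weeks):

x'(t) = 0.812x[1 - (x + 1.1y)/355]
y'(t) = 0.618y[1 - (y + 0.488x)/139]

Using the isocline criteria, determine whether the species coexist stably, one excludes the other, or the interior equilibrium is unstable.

species 1 excludes species 2

Compare the nullcline intercepts: K1/α12 = 355/1.1 = 323 > K2 = 139; K2/α21 = 139/0.488 = 285 < K1 = 355.
Since the inequalities point opposite ways, species 1 can invade but species 2 cannot.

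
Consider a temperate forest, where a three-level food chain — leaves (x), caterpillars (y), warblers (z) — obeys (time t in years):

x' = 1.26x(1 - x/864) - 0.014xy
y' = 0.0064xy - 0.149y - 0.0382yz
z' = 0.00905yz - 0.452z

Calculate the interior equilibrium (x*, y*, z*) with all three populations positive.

From dz/dt = 0: 0.00905y* = 0.452, so y* = 49.9.
From dx/dt = 0: 1.26(1 - x*/864) = 0.014·49.9, giving x* = 864·(1 - 0.555) = 385.
From dy/dt = 0: 0.0064·385 - 0.149 = 0.0382z*, so z* = 2.31/0.0382 = 60.5.

x* ≈ 385, y* ≈ 49.9, z* ≈ 60.5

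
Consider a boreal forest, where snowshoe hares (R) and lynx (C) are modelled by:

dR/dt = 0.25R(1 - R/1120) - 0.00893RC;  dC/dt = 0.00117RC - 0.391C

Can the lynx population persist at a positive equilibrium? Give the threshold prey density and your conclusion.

The predator equation gives dC/dt > 0 only when R > 0.391/0.00117 = 334.
Without the predator, R → K = 1120. Since 1120 > 334, the predator can invade and persist.

Threshold R = 334; K > 334, so yes, the predator persists.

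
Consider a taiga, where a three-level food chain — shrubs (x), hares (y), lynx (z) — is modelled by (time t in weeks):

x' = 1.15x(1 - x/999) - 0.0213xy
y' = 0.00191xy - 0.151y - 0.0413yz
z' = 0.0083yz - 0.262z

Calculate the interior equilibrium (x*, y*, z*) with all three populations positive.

From dz/dt = 0: 0.0083y* = 0.262, so y* = 31.6.
From dx/dt = 0: 1.15(1 - x*/999) = 0.0213·31.6, giving x* = 999·(1 - 0.585) = 415.
From dy/dt = 0: 0.00191·415 - 0.151 = 0.0413z*, so z* = 0.642/0.0413 = 15.5.

x* ≈ 415, y* ≈ 31.6, z* ≈ 15.5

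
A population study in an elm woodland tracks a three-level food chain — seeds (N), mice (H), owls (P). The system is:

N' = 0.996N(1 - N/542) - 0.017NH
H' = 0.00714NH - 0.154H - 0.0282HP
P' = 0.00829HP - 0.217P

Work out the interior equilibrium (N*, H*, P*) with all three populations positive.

From dP/dt = 0: 0.00829H* = 0.217, so H* = 26.2.
From dN/dt = 0: 0.996(1 - N*/542) = 0.017·26.2, giving N* = 542·(1 - 0.447) = 300.
From dH/dt = 0: 0.00714·300 - 0.154 = 0.0282P*, so P* = 1.99/0.0282 = 70.5.

N* ≈ 300, H* ≈ 26.2, P* ≈ 70.5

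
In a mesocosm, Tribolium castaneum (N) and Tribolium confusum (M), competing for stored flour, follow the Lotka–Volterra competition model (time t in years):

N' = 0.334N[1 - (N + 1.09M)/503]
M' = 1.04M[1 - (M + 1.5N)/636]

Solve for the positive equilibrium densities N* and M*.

Setting both brackets to zero gives the nullclines N + 1.09M = 503 and 1.5N + M = 636.
Substituting M = 636 - 1.5N into the first: N(1 - 1.09·1.5) = 503 - 1.09·636.
So N* = -190/-0.635 = 300, and then M* = 636 - 1.5·300 = 187.

N* ≈ 300, M* ≈ 187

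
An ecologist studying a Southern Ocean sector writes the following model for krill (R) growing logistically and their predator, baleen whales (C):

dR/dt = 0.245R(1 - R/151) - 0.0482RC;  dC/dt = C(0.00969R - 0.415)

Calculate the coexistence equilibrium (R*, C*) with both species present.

From dC/dt = 0 with C > 0: 0.00969R* = 0.415, so R* = 42.8.
Substitute into dR/dt = 0: 0.245(1 - 42.8/151) = 0.0482C*.
The bracket is 0.716, giving C* = 0.176/0.0482 = 3.64.

R* ≈ 42.8, C* ≈ 3.64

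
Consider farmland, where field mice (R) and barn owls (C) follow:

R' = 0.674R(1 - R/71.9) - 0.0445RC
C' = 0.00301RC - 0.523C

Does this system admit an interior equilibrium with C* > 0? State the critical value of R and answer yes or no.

The predator equation gives dC/dt > 0 only when R > 0.523/0.00301 = 174.
Without the predator, R → K = 71.9. Since 71.9 < 174, the predator cannot invade.

Threshold R = 174; K < 174, so no, the predator goes extinct.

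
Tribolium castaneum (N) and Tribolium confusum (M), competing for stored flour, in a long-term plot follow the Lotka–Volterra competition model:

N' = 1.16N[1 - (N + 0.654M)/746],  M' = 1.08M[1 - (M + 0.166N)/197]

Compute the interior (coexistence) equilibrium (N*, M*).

N* ≈ 692, M* ≈ 82.1

Setting both brackets to zero gives the nullclines N + 0.654M = 746 and 0.166N + M = 197.
Substituting M = 197 - 0.166N into the first: N(1 - 0.654·0.166) = 746 - 0.654·197.
So N* = 617/0.891 = 692, and then M* = 197 - 0.166·692 = 82.1.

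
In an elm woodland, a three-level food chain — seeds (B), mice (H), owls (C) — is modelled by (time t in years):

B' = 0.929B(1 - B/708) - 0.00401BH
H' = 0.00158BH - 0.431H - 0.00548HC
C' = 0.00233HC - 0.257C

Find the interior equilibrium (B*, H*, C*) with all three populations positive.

From dC/dt = 0: 0.00233H* = 0.257, so H* = 110.
From dB/dt = 0: 0.929(1 - B*/708) = 0.00401·110, giving B* = 708·(1 - 0.476) = 371.
From dH/dt = 0: 0.00158·371 - 0.431 = 0.00548C*, so C* = 0.155/0.00548 = 28.3.

B* ≈ 371, H* ≈ 110, C* ≈ 28.3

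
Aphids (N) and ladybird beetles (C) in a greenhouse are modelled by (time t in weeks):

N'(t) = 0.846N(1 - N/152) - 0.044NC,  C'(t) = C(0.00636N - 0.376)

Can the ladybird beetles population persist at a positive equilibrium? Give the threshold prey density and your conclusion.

Threshold N = 59.1; K > 59.1, so yes, the predator persists.

The predator equation gives dC/dt > 0 only when N > 0.376/0.00636 = 59.1.
Without the predator, N → K = 152. Since 152 > 59.1, the predator can invade and persist.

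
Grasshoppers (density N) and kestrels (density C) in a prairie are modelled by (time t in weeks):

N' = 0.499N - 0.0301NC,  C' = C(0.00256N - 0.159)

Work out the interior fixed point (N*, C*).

N* ≈ 62.1, C* ≈ 16.6

Set dC/dt = 0 with C > 0: 0.00256N - 0.159 = 0, so N* = 0.159/0.00256 = 62.1.
Set dN/dt = 0 with N > 0: 0.499 - 0.0301C = 0, so C* = 0.499/0.0301 = 16.6.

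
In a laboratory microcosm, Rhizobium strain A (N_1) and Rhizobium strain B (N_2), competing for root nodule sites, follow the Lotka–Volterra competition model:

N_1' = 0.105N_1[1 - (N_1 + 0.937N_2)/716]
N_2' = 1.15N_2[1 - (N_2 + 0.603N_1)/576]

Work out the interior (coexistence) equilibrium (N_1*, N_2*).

N_1* ≈ 405, N_2* ≈ 332

Setting both brackets to zero gives the nullclines N_1 + 0.937N_2 = 716 and 0.603N_1 + N_2 = 576.
Substituting N_2 = 576 - 0.603N_1 into the first: N_1(1 - 0.937·0.603) = 716 - 0.937·576.
So N_1* = 176/0.435 = 405, and then N_2* = 576 - 0.603·405 = 332.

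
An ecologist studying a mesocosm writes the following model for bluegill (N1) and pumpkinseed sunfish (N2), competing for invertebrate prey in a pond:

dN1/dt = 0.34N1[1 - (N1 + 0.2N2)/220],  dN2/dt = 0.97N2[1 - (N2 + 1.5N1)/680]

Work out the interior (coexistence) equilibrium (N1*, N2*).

N1* ≈ 120, N2* ≈ 500

Setting both brackets to zero gives the nullclines N1 + 0.2N2 = 220 and 1.5N1 + N2 = 680.
Substituting N2 = 680 - 1.5N1 into the first: N1(1 - 0.2·1.5) = 220 - 0.2·680.
So N1* = 84/0.7 = 120, and then N2* = 680 - 1.5·120 = 500.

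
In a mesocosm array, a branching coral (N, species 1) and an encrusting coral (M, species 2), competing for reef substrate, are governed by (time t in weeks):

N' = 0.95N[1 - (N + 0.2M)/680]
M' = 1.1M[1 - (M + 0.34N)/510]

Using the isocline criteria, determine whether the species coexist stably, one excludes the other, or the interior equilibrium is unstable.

stable coexistence

Compare the nullcline intercepts: K1/α12 = 680/0.2 = 3400 > K2 = 510; K2/α21 = 510/0.34 = 1500 > K1 = 680.
Since both inequalities hold, each species can invade when rare, so the interior equilibrium is stable.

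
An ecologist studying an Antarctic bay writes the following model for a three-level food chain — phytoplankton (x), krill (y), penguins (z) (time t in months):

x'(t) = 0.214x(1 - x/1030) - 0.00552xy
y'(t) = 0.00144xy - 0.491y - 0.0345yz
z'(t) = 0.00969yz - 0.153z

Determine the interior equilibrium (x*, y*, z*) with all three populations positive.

From dz/dt = 0: 0.00969y* = 0.153, so y* = 15.8.
From dx/dt = 0: 0.214(1 - x*/1030) = 0.00552·15.8, giving x* = 1030·(1 - 0.407) = 611.
From dy/dt = 0: 0.00144·611 - 0.491 = 0.0345z*, so z* = 0.388/0.0345 = 11.2.

x* ≈ 611, y* ≈ 15.8, z* ≈ 11.2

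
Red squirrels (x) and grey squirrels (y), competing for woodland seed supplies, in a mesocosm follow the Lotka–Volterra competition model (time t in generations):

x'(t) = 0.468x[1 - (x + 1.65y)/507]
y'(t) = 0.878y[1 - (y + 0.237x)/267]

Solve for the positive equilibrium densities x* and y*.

x* ≈ 109, y* ≈ 241

Setting both brackets to zero gives the nullclines x + 1.65y = 507 and 0.237x + y = 267.
Substituting y = 267 - 0.237x into the first: x(1 - 1.65·0.237) = 507 - 1.65·267.
So x* = 66.5/0.609 = 109, and then y* = 267 - 0.237·109 = 241.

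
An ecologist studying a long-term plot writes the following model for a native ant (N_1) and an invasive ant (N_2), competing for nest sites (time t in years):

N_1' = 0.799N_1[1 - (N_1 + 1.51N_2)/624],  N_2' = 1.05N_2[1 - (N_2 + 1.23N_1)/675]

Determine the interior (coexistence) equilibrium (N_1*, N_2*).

N_1* ≈ 461, N_2* ≈ 108

Setting both brackets to zero gives the nullclines N_1 + 1.51N_2 = 624 and 1.23N_1 + N_2 = 675.
Substituting N_2 = 675 - 1.23N_1 into the first: N_1(1 - 1.51·1.23) = 624 - 1.51·675.
So N_1* = -395/-0.857 = 461, and then N_2* = 675 - 1.23·461 = 108.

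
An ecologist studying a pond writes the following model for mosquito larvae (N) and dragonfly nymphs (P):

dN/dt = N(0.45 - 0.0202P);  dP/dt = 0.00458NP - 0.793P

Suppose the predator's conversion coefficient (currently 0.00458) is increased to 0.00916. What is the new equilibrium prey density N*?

At the interior fixed point, setting dP/dt = 0 with P > 0 fixes N* = (predator death rate)/(NP coefficient) — independent of the other coefficients.
With the change, N* = 0.793/0.00916 = 86.6; it falls from 173.

N* ≈ 86.6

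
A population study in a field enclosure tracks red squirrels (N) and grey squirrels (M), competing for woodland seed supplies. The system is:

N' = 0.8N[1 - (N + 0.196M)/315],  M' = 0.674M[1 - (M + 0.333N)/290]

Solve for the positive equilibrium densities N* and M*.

Setting both brackets to zero gives the nullclines N + 0.196M = 315 and 0.333N + M = 290.
Substituting M = 290 - 0.333N into the first: N(1 - 0.196·0.333) = 315 - 0.196·290.
So N* = 258/0.935 = 276, and then M* = 290 - 0.333·276 = 198.

N* ≈ 276, M* ≈ 198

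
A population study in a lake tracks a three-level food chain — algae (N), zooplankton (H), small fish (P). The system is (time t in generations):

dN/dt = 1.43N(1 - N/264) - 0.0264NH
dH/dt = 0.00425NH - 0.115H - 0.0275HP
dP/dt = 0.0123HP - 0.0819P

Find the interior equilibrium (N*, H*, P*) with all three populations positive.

N* ≈ 232, H* ≈ 6.66, P* ≈ 31.6

From dP/dt = 0: 0.0123H* = 0.0819, so H* = 6.66.
From dN/dt = 0: 1.43(1 - N*/264) = 0.0264·6.66, giving N* = 264·(1 - 0.123) = 232.
From dH/dt = 0: 0.00425·232 - 0.115 = 0.0275P*, so P* = 0.869/0.0275 = 31.6.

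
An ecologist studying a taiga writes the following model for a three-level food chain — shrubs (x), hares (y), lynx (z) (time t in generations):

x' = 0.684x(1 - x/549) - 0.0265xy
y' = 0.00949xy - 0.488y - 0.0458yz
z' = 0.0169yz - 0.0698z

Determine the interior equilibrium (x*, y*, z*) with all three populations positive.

x* ≈ 461, y* ≈ 4.13, z* ≈ 84.9

From dz/dt = 0: 0.0169y* = 0.0698, so y* = 4.13.
From dx/dt = 0: 0.684(1 - x*/549) = 0.0265·4.13, giving x* = 549·(1 - 0.16) = 461.
From dy/dt = 0: 0.00949·461 - 0.488 = 0.0458z*, so z* = 3.89/0.0458 = 84.9.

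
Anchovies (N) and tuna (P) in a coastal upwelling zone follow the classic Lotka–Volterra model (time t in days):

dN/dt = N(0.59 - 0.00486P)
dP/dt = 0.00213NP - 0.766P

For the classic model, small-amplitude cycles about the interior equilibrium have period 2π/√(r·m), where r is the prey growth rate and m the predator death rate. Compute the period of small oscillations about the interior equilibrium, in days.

T ≈ 9.35 days

Here r = 0.59 and m = 0.766, so r·m = 0.452.
ω = √0.452 = 0.672 per day, hence T = 2π/ω ≈ 9.35 days.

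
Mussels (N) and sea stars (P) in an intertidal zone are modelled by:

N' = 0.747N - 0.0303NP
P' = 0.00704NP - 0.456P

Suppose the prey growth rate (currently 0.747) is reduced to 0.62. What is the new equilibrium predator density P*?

At the interior fixed point, setting dN/dt = 0 with N > 0 fixes P* = (prey growth rate)/(NP coefficient) — independent of the other coefficients.
With the change, P* = 0.62/0.0303 = 20.5; it falls from 24.7.

P* ≈ 20.5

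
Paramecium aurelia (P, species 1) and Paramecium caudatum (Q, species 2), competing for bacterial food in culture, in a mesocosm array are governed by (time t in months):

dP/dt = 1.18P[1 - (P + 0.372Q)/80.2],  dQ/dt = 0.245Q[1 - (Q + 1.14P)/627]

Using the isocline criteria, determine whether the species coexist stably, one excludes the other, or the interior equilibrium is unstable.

Compare the nullcline intercepts: K1/α12 = 80.2/0.372 = 216 < K2 = 627; K2/α21 = 627/1.14 = 550 > K1 = 80.2.
Since the inequalities point opposite ways, species 2 can invade but species 1 cannot.

species 2 excludes species 1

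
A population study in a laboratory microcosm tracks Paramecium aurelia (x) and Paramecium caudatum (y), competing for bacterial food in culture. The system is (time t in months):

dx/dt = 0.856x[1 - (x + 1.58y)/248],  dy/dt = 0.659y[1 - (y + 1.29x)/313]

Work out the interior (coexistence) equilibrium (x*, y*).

Setting both brackets to zero gives the nullclines x + 1.58y = 248 and 1.29x + y = 313.
Substituting y = 313 - 1.29x into the first: x(1 - 1.58·1.29) = 248 - 1.58·313.
So x* = -247/-1.04 = 237, and then y* = 313 - 1.29·237 = 6.67.

x* ≈ 237, y* ≈ 6.67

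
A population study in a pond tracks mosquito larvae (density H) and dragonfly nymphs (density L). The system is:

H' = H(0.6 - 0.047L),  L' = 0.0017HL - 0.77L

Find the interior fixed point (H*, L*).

Set dL/dt = 0 with L > 0: 0.0017H - 0.77 = 0, so H* = 0.77/0.0017 = 453.
Set dH/dt = 0 with H > 0: 0.6 - 0.047L = 0, so L* = 0.6/0.047 = 12.8.

H* ≈ 453, L* ≈ 12.8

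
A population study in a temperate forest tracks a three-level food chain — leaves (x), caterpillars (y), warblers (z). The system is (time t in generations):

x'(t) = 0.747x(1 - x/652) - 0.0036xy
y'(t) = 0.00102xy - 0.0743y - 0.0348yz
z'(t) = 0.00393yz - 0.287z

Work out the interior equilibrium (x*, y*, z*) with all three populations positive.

x* ≈ 423, y* ≈ 73, z* ≈ 10.2

From dz/dt = 0: 0.00393y* = 0.287, so y* = 73.
From dx/dt = 0: 0.747(1 - x*/652) = 0.0036·73, giving x* = 652·(1 - 0.352) = 423.
From dy/dt = 0: 0.00102·423 - 0.0743 = 0.0348z*, so z* = 0.357/0.0348 = 10.2.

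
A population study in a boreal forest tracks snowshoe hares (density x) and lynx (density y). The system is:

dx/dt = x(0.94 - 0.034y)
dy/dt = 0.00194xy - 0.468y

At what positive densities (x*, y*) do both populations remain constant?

Set dy/dt = 0 with y > 0: 0.00194x - 0.468 = 0, so x* = 0.468/0.00194 = 241.
Set dx/dt = 0 with x > 0: 0.94 - 0.034y = 0, so y* = 0.94/0.034 = 27.6.

x* ≈ 241, y* ≈ 27.6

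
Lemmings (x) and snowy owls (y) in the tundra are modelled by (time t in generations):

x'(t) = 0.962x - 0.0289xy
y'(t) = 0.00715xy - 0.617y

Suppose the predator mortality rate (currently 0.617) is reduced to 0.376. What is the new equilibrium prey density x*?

x* ≈ 52.6

At the interior fixed point, setting dy/dt = 0 with y > 0 fixes x* = (predator death rate)/(xy coefficient) — independent of the other coefficients.
With the change, x* = 0.376/0.00715 = 52.6; it falls from 86.3.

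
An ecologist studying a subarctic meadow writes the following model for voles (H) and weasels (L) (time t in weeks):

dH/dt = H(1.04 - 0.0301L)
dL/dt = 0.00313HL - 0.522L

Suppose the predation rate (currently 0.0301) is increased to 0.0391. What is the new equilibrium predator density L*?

L* ≈ 26.6

At the interior fixed point, setting dH/dt = 0 with H > 0 fixes L* = (prey growth rate)/(HL coefficient) — independent of the other coefficients.
With the change, L* = 1.04/0.0391 = 26.6; it falls from 34.6.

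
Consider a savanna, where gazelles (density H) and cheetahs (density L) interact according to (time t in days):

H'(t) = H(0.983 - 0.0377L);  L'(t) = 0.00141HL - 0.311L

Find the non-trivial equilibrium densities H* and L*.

Set dL/dt = 0 with L > 0: 0.00141H - 0.311 = 0, so H* = 0.311/0.00141 = 221.
Set dH/dt = 0 with H > 0: 0.983 - 0.0377L = 0, so L* = 0.983/0.0377 = 26.1.

H* ≈ 221, L* ≈ 26.1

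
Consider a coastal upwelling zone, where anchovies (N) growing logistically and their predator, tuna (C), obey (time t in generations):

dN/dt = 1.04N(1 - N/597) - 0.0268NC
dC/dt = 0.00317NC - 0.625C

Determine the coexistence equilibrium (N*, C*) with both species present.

From dC/dt = 0 with C > 0: 0.00317N* = 0.625, so N* = 197.
Substitute into dN/dt = 0: 1.04(1 - 197/597) = 0.0268C*.
The bracket is 0.67, giving C* = 0.697/0.0268 = 26.

N* ≈ 197, C* ≈ 26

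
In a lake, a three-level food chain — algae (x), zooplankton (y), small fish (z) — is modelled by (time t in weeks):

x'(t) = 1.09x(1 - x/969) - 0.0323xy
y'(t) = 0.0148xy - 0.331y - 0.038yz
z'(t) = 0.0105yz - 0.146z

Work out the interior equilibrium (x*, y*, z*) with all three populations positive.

From dz/dt = 0: 0.0105y* = 0.146, so y* = 13.9.
From dx/dt = 0: 1.09(1 - x*/969) = 0.0323·13.9, giving x* = 969·(1 - 0.412) = 570.
From dy/dt = 0: 0.0148·570 - 0.331 = 0.038z*, so z* = 8.1/0.038 = 213.

x* ≈ 570, y* ≈ 13.9, z* ≈ 213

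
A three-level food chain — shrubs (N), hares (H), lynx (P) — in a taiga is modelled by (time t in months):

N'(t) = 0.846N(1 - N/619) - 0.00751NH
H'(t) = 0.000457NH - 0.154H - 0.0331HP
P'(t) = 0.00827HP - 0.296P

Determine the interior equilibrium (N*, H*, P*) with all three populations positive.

N* ≈ 422, H* ≈ 35.8, P* ≈ 1.18

From dP/dt = 0: 0.00827H* = 0.296, so H* = 35.8.
From dN/dt = 0: 0.846(1 - N*/619) = 0.00751·35.8, giving N* = 619·(1 - 0.318) = 422.
From dH/dt = 0: 0.000457·422 - 0.154 = 0.0331P*, so P* = 0.039/0.0331 = 1.18.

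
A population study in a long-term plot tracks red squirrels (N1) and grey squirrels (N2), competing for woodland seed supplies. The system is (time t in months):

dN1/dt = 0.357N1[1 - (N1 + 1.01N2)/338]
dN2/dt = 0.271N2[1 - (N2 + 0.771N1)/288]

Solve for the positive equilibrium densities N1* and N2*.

Setting both brackets to zero gives the nullclines N1 + 1.01N2 = 338 and 0.771N1 + N2 = 288.
Substituting N2 = 288 - 0.771N1 into the first: N1(1 - 1.01·0.771) = 338 - 1.01·288.
So N1* = 47.1/0.221 = 213, and then N2* = 288 - 0.771·213 = 124.

N1* ≈ 213, N2* ≈ 124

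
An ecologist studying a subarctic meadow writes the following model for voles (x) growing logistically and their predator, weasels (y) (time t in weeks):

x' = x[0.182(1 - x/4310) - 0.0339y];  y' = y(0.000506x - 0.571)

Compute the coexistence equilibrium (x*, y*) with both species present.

From dy/dt = 0 with y > 0: 0.000506x* = 0.571, so x* = 1130.
Substitute into dx/dt = 0: 0.182(1 - 1130/4310) = 0.0339y*.
The bracket is 0.738, giving y* = 0.134/0.0339 = 3.96.

x* ≈ 1130, y* ≈ 3.96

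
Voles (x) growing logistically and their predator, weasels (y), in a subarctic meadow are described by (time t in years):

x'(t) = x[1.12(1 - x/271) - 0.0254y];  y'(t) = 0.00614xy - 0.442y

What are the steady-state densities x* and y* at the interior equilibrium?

From dy/dt = 0 with y > 0: 0.00614x* = 0.442, so x* = 72.
Substitute into dx/dt = 0: 1.12(1 - 72/271) = 0.0254y*.
The bracket is 0.734, giving y* = 0.822/0.0254 = 32.4.

x* ≈ 72, y* ≈ 32.4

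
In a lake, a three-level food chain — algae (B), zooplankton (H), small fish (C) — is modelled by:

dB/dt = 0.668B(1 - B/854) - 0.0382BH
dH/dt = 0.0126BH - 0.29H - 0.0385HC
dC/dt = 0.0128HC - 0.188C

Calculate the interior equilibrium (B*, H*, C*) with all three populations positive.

B* ≈ 137, H* ≈ 14.7, C* ≈ 37.2

From dC/dt = 0: 0.0128H* = 0.188, so H* = 14.7.
From dB/dt = 0: 0.668(1 - B*/854) = 0.0382·14.7, giving B* = 854·(1 - 0.84) = 137.
From dH/dt = 0: 0.0126·137 - 0.29 = 0.0385C*, so C* = 1.43/0.0385 = 37.2.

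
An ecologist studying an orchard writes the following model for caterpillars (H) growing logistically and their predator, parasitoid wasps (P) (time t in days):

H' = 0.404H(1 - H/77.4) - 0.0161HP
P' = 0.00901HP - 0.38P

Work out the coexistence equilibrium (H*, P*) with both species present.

H* ≈ 42.2, P* ≈ 11.4

From dP/dt = 0 with P > 0: 0.00901H* = 0.38, so H* = 42.2.
Substitute into dH/dt = 0: 0.404(1 - 42.2/77.4) = 0.0161P*.
The bracket is 0.455, giving P* = 0.184/0.0161 = 11.4.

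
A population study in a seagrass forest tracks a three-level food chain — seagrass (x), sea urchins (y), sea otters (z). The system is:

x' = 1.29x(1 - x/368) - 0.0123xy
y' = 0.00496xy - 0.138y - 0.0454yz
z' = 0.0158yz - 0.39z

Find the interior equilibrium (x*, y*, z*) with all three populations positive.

From dz/dt = 0: 0.0158y* = 0.39, so y* = 24.7.
From dx/dt = 0: 1.29(1 - x*/368) = 0.0123·24.7, giving x* = 368·(1 - 0.235) = 281.
From dy/dt = 0: 0.00496·281 - 0.138 = 0.0454z*, so z* = 1.26/0.0454 = 27.7.

x* ≈ 281, y* ≈ 24.7, z* ≈ 27.7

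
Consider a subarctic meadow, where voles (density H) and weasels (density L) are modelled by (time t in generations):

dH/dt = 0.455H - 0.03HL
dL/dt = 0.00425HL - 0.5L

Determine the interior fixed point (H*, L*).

Set dL/dt = 0 with L > 0: 0.00425H - 0.5 = 0, so H* = 0.5/0.00425 = 118.
Set dH/dt = 0 with H > 0: 0.455 - 0.03L = 0, so L* = 0.455/0.03 = 15.2.

H* ≈ 118, L* ≈ 15.2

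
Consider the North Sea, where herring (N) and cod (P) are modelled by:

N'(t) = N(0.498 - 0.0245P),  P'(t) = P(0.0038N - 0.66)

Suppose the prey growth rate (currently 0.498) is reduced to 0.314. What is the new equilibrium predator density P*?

At the interior fixed point, setting dN/dt = 0 with N > 0 fixes P* = (prey growth rate)/(NP coefficient) — independent of the other coefficients.
With the change, P* = 0.314/0.0245 = 12.8; it falls from 20.3.

P* ≈ 12.8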